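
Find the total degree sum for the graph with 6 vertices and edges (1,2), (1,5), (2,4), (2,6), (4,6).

Step 1: Count edges incident to each vertex:
  deg(1) = 2 (neighbors: 2, 5)
  deg(2) = 3 (neighbors: 1, 4, 6)
  deg(3) = 0 (neighbors: none)
  deg(4) = 2 (neighbors: 2, 6)
  deg(5) = 1 (neighbors: 1)
  deg(6) = 2 (neighbors: 2, 4)

Step 2: Sum all degrees:
  2 + 3 + 0 + 2 + 1 + 2 = 10

Verification: sum of degrees = 2 * |E| = 2 * 5 = 10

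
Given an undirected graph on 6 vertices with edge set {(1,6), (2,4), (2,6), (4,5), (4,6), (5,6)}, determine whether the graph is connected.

Step 1: Build adjacency list from edges:
  1: 6
  2: 4, 6
  3: (none)
  4: 2, 5, 6
  5: 4, 6
  6: 1, 2, 4, 5

Step 2: Run BFS/DFS from vertex 1:
  Visited: {1, 6, 2, 4, 5}
  Reached 5 of 6 vertices

Step 3: Only 5 of 6 vertices reached. Graph is disconnected.
Connected components: {1, 2, 4, 5, 6}, {3}
Answer: No, the graph is not connected (2 components).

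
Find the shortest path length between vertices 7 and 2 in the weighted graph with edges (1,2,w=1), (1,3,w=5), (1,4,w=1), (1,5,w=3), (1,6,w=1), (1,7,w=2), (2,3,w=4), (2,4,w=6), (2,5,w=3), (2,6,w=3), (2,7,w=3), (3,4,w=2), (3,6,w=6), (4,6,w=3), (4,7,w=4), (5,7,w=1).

Step 1: Build adjacency list with weights:
  1: 2(w=1), 3(w=5), 4(w=1), 5(w=3), 6(w=1), 7(w=2)
  2: 1(w=1), 3(w=4), 4(w=6), 5(w=3), 6(w=3), 7(w=3)
  3: 1(w=5), 2(w=4), 4(w=2), 6(w=6)
  4: 1(w=1), 2(w=6), 3(w=2), 6(w=3), 7(w=4)
  5: 1(w=3), 2(w=3), 7(w=1)
  6: 1(w=1), 2(w=3), 3(w=6), 4(w=3)
  7: 1(w=2), 2(w=3), 4(w=4), 5(w=1)

Step 2: Apply Dijkstra's algorithm from vertex 7:
  Visit vertex 7 (distance=0)
    Update dist[1] = 2
    Update dist[2] = 3
    Update dist[4] = 4
    Update dist[5] = 1
  Visit vertex 5 (distance=1)
  Visit vertex 1 (distance=2)
    Update dist[3] = 7
    Update dist[4] = 3
    Update dist[6] = 3
  Visit vertex 2 (distance=3)

Step 3: Shortest path: 7 -> 2
Total weight: 3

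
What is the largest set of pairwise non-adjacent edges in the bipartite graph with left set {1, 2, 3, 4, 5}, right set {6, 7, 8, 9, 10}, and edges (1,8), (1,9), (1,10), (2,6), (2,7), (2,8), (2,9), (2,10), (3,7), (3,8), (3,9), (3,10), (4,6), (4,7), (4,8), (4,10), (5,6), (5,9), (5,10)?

Step 1: List the neighbors of each left vertex:
  1: 8, 9, 10
  2: 6, 7, 8, 9, 10
  3: 7, 8, 9, 10
  4: 6, 7, 8, 10
  5: 6, 9, 10

Step 2: Greedily match left vertices, then look for augmenting paths:
  Match 1 -- 8
  Match 2 -- 6
  Match 3 -- 7
  Match 4 -- 10
  Match 5 -- 9
  No augmenting path remains.

Step 3: Verify this is maximum:
  Matching size 5 = min(|L|, |R|) = min(5, 5), which is an upper bound, so this matching is maximum.

Maximum matching: {(1,8), (2,6), (3,7), (4,10), (5,9)}
Size: 5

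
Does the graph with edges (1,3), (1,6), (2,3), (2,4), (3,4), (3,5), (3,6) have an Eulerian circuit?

Step 1: Find the degree of each vertex:
  deg(1) = 2
  deg(2) = 2
  deg(3) = 5
  deg(4) = 2
  deg(5) = 1
  deg(6) = 2

Step 2: Count vertices with odd degree:
  Odd-degree vertices: 3, 5 (2 total)

Step 3: Apply Euler's theorem:
  - Eulerian circuit exists iff graph is connected and all vertices have even degree
  - Eulerian path exists iff graph is connected and has 0 or 2 odd-degree vertices

Graph is connected with exactly 2 odd-degree vertices (3, 5).
Eulerian path exists (starting and ending at the odd-degree vertices), but no Eulerian circuit.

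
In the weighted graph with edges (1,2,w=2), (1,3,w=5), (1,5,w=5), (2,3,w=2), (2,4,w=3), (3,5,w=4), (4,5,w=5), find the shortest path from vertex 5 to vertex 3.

Step 1: Build adjacency list with weights:
  1: 2(w=2), 3(w=5), 5(w=5)
  2: 1(w=2), 3(w=2), 4(w=3)
  3: 1(w=5), 2(w=2), 5(w=4)
  4: 2(w=3), 5(w=5)
  5: 1(w=5), 3(w=4), 4(w=5)

Step 2: Apply Dijkstra's algorithm from vertex 5:
  Visit vertex 5 (distance=0)
    Update dist[1] = 5
    Update dist[3] = 4
    Update dist[4] = 5
  Visit vertex 3 (distance=4)
    Update dist[2] = 6

Step 3: Shortest path: 5 -> 3
Total weight: 4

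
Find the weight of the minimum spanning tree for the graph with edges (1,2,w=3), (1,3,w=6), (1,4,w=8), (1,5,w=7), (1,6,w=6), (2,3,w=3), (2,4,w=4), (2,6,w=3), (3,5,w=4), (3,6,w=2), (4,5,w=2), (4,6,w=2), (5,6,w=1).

Apply Kruskal's algorithm (sort edges by weight, add if no cycle):

Sorted edges by weight:
  (5,6) w=1
  (3,6) w=2
  (4,5) w=2
  (4,6) w=2
  (1,2) w=3
  (2,6) w=3
  (2,3) w=3
  (2,4) w=4
  (3,5) w=4
  (1,6) w=6
  (1,3) w=6
  (1,5) w=7
  (1,4) w=8

Add edge (5,6) w=1 -- no cycle. Running total: 1
Add edge (3,6) w=2 -- no cycle. Running total: 3
Add edge (4,5) w=2 -- no cycle. Running total: 5
Skip edge (4,6) w=2 -- would create cycle
Add edge (1,2) w=3 -- no cycle. Running total: 8
Add edge (2,6) w=3 -- no cycle. Running total: 11

MST edges: (5,6,w=1), (3,6,w=2), (4,5,w=2), (1,2,w=3), (2,6,w=3)
Total MST weight: 1 + 2 + 2 + 3 + 3 = 11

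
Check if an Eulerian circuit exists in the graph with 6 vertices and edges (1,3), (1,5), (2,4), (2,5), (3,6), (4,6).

Step 1: Find the degree of each vertex:
  deg(1) = 2
  deg(2) = 2
  deg(3) = 2
  deg(4) = 2
  deg(5) = 2
  deg(6) = 2

Step 2: Count vertices with odd degree:
  All vertices have even degree (0 odd-degree vertices)

Step 3: Apply Euler's theorem:
  - Eulerian circuit exists iff graph is connected and all vertices have even degree
  - Eulerian path exists iff graph is connected and has 0 or 2 odd-degree vertices

Graph is connected with 0 odd-degree vertices.
Both Eulerian circuit and Eulerian path exist.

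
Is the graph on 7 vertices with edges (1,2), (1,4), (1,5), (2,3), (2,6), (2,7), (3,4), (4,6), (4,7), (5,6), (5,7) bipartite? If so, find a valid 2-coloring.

Step 1: Attempt 2-coloring using BFS:
  Start at vertex 1, assign color 0
  Color vertex 2 with color 1 (neighbor of 1)
  Color vertex 4 with color 1 (neighbor of 1)
  Color vertex 5 with color 1 (neighbor of 1)
  Color vertex 3 with color 0 (neighbor of 2)
  Color vertex 6 with color 0 (neighbor of 2)
  Color vertex 7 with color 0 (neighbor of 2)

Step 2: 2-coloring succeeded. No conflicts found.
  Set A (color 0): {1, 3, 6, 7}
  Set B (color 1): {2, 4, 5}

The graph is bipartite with partition {1, 3, 6, 7}, {2, 4, 5}.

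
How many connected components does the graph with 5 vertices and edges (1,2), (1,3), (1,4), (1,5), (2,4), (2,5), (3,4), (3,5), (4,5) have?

Step 1: Build adjacency list from edges:
  1: 2, 3, 4, 5
  2: 1, 4, 5
  3: 1, 4, 5
  4: 1, 2, 3, 5
  5: 1, 2, 3, 4

Step 2: Run BFS/DFS from vertex 1:
  Visited: {1, 2, 3, 4, 5}
  Reached 5 of 5 vertices

Step 3: All 5 vertices reached from vertex 1, so the graph is connected.
Number of connected components: 1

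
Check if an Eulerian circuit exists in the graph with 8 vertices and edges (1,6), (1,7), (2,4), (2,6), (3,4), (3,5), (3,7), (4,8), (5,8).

Step 1: Find the degree of each vertex:
  deg(1) = 2
  deg(2) = 2
  deg(3) = 3
  deg(4) = 3
  deg(5) = 2
  deg(6) = 2
  deg(7) = 2
  deg(8) = 2

Step 2: Count vertices with odd degree:
  Odd-degree vertices: 3, 4 (2 total)

Step 3: Apply Euler's theorem:
  - Eulerian circuit exists iff graph is connected and all vertices have even degree
  - Eulerian path exists iff graph is connected and has 0 or 2 odd-degree vertices

Graph is connected with exactly 2 odd-degree vertices (3, 4).
Eulerian path exists (starting and ending at the odd-degree vertices), but no Eulerian circuit.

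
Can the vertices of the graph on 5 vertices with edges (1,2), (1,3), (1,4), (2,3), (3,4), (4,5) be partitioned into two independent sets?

Step 1: Attempt 2-coloring using BFS:
  Start at vertex 1, assign color 0
  Color vertex 2 with color 1 (neighbor of 1)
  Color vertex 3 with color 1 (neighbor of 1)
  Color vertex 4 with color 1 (neighbor of 1)

Step 2: Conflict found! Vertices 2 and 3 are adjacent but have the same color.
This means the graph contains an odd cycle.

The graph is NOT bipartite.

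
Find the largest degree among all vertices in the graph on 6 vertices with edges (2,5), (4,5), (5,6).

Step 1: Count edges incident to each vertex:
  deg(1) = 0 (neighbors: none)
  deg(2) = 1 (neighbors: 5)
  deg(3) = 0 (neighbors: none)
  deg(4) = 1 (neighbors: 5)
  deg(5) = 3 (neighbors: 2, 4, 6)
  deg(6) = 1 (neighbors: 5)

Step 2: Find maximum:
  max(0, 1, 0, 1, 3, 1) = 3 (vertex 5)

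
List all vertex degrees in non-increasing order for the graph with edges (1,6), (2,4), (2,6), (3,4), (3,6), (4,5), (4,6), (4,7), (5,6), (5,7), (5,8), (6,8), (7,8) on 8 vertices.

Step 1: Count edges incident to each vertex:
  deg(1) = 1 (neighbors: 6)
  deg(2) = 2 (neighbors: 4, 6)
  deg(3) = 2 (neighbors: 4, 6)
  deg(4) = 5 (neighbors: 2, 3, 5, 6, 7)
  deg(5) = 4 (neighbors: 4, 6, 7, 8)
  deg(6) = 6 (neighbors: 1, 2, 3, 4, 5, 8)
  deg(7) = 3 (neighbors: 4, 5, 8)
  deg(8) = 3 (neighbors: 5, 6, 7)

Step 2: Sort degrees in non-increasing order:
  Degrees: [1, 2, 2, 5, 4, 6, 3, 3] -> sorted: [6, 5, 4, 3, 3, 2, 2, 1]

Degree sequence: [6, 5, 4, 3, 3, 2, 2, 1]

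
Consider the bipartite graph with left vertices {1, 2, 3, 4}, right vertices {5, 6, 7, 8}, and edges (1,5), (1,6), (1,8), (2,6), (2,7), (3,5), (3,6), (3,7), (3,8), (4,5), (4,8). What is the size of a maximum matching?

Step 1: List the neighbors of each left vertex:
  1: 5, 6, 8
  2: 6, 7
  3: 5, 6, 7, 8
  4: 5, 8

Step 2: Greedily match left vertices, then look for augmenting paths:
  Match 1 -- 5
  Match 2 -- 6
  Match 3 -- 7
  Match 4 -- 8
  No augmenting path remains.

Step 3: Verify this is maximum:
  Matching size 4 = min(|L|, |R|) = min(4, 4), which is an upper bound, so this matching is maximum.

Maximum matching: {(1,5), (2,6), (3,7), (4,8)}
Size: 4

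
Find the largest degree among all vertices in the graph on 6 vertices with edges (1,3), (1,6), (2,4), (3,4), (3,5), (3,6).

Step 1: Count edges incident to each vertex:
  deg(1) = 2 (neighbors: 3, 6)
  deg(2) = 1 (neighbors: 4)
  deg(3) = 4 (neighbors: 1, 4, 5, 6)
  deg(4) = 2 (neighbors: 2, 3)
  deg(5) = 1 (neighbors: 3)
  deg(6) = 2 (neighbors: 1, 3)

Step 2: Find maximum:
  max(2, 1, 4, 2, 1, 2) = 4 (vertex 3)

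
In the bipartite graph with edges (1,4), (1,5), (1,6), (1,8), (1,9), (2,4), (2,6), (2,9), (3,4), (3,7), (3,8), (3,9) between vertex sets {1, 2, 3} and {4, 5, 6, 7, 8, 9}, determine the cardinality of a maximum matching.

Step 1: List the neighbors of each left vertex:
  1: 4, 5, 6, 8, 9
  2: 4, 6, 9
  3: 4, 7, 8, 9

Step 2: Greedily match left vertices, then look for augmenting paths:
  Match 1 -- 4
  Match 2 -- 6
  Match 3 -- 7
  No augmenting path remains.

Step 3: Verify this is maximum:
  Matching size 3 = min(|L|, |R|) = min(3, 6), which is an upper bound, so this matching is maximum.

Maximum matching: {(1,4), (2,6), (3,7)}
Size: 3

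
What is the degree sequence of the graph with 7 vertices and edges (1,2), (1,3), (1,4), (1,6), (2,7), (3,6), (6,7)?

Step 1: Count edges incident to each vertex:
  deg(1) = 4 (neighbors: 2, 3, 4, 6)
  deg(2) = 2 (neighbors: 1, 7)
  deg(3) = 2 (neighbors: 1, 6)
  deg(4) = 1 (neighbors: 1)
  deg(5) = 0 (neighbors: none)
  deg(6) = 3 (neighbors: 1, 3, 7)
  deg(7) = 2 (neighbors: 2, 6)

Step 2: Sort degrees in non-increasing order:
  Degrees: [4, 2, 2, 1, 0, 3, 2] -> sorted: [4, 3, 2, 2, 2, 1, 0]

Degree sequence: [4, 3, 2, 2, 2, 1, 0]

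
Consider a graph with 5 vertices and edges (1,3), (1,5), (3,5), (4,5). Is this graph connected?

Step 1: Build adjacency list from edges:
  1: 3, 5
  2: (none)
  3: 1, 5
  4: 5
  5: 1, 3, 4

Step 2: Run BFS/DFS from vertex 1:
  Visited: {1, 3, 5, 4}
  Reached 4 of 5 vertices

Step 3: Only 4 of 5 vertices reached. Graph is disconnected.
Connected components: {1, 3, 4, 5}, {2}
Answer: No, the graph is not connected (2 components).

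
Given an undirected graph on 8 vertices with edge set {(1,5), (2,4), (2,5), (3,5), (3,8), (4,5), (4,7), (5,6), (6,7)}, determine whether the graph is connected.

Step 1: Build adjacency list from edges:
  1: 5
  2: 4, 5
  3: 5, 8
  4: 2, 5, 7
  5: 1, 2, 3, 4, 6
  6: 5, 7
  7: 4, 6
  8: 3

Step 2: Run BFS/DFS from vertex 1:
  Visited: {1, 5, 2, 3, 4, 6, 8, 7}
  Reached 8 of 8 vertices

Step 3: All 8 vertices reached from vertex 1, so the graph is connected.
Answer: Yes, the graph is connected.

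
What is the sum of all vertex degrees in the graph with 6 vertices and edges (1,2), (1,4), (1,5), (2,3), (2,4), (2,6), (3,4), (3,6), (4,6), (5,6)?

Step 1: Count edges incident to each vertex:
  deg(1) = 3 (neighbors: 2, 4, 5)
  deg(2) = 4 (neighbors: 1, 3, 4, 6)
  deg(3) = 3 (neighbors: 2, 4, 6)
  deg(4) = 4 (neighbors: 1, 2, 3, 6)
  deg(5) = 2 (neighbors: 1, 6)
  deg(6) = 4 (neighbors: 2, 3, 4, 5)

Step 2: Sum all degrees:
  3 + 4 + 3 + 4 + 2 + 4 = 20

Verification: sum of degrees = 2 * |E| = 2 * 10 = 20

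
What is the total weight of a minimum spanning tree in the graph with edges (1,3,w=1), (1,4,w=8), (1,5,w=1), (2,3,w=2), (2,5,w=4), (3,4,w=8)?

Apply Kruskal's algorithm (sort edges by weight, add if no cycle):

Sorted edges by weight:
  (1,5) w=1
  (1,3) w=1
  (2,3) w=2
  (2,5) w=4
  (1,4) w=8
  (3,4) w=8

Add edge (1,5) w=1 -- no cycle. Running total: 1
Add edge (1,3) w=1 -- no cycle. Running total: 2
Add edge (2,3) w=2 -- no cycle. Running total: 4
Skip edge (2,5) w=4 -- would create cycle
Add edge (1,4) w=8 -- no cycle. Running total: 12

MST edges: (1,5,w=1), (1,3,w=1), (2,3,w=2), (1,4,w=8)
Total MST weight: 1 + 1 + 2 + 8 = 12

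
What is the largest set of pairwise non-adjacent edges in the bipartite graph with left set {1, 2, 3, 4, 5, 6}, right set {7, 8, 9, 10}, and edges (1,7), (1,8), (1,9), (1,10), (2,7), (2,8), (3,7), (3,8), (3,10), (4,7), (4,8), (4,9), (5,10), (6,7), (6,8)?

Step 1: List the neighbors of each left vertex:
  1: 7, 8, 9, 10
  2: 7, 8
  3: 7, 8, 10
  4: 7, 8, 9
  5: 10
  6: 7, 8

Step 2: Greedily match left vertices, then look for augmenting paths:
  Match 1 -- 7
  Match 2 -- 8
  Match 3 -- 10
  Match 4 -- 9
  No augmenting path remains.

Step 3: Verify this is maximum:
  Matching size 4 = min(|L|, |R|) = min(6, 4), which is an upper bound, so this matching is maximum.

Maximum matching: {(1,7), (2,8), (3,10), (4,9)}
Size: 4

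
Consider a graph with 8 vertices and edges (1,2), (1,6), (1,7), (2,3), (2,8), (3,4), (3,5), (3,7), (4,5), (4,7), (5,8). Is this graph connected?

Step 1: Build adjacency list from edges:
  1: 2, 6, 7
  2: 1, 3, 8
  3: 2, 4, 5, 7
  4: 3, 5, 7
  5: 3, 4, 8
  6: 1
  7: 1, 3, 4
  8: 2, 5

Step 2: Run BFS/DFS from vertex 1:
  Visited: {1, 2, 6, 7, 3, 8, 4, 5}
  Reached 8 of 8 vertices

Step 3: All 8 vertices reached from vertex 1, so the graph is connected.
Answer: Yes, the graph is connected.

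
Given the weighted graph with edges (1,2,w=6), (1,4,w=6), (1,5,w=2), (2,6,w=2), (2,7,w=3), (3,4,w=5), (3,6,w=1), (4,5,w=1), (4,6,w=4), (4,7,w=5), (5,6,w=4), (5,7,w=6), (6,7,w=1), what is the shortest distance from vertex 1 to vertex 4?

Step 1: Build adjacency list with weights:
  1: 2(w=6), 4(w=6), 5(w=2)
  2: 1(w=6), 6(w=2), 7(w=3)
  3: 4(w=5), 6(w=1)
  4: 1(w=6), 3(w=5), 5(w=1), 6(w=4), 7(w=5)
  5: 1(w=2), 4(w=1), 6(w=4), 7(w=6)
  6: 2(w=2), 3(w=1), 4(w=4), 5(w=4), 7(w=1)
  7: 2(w=3), 4(w=5), 5(w=6), 6(w=1)

Step 2: Apply Dijkstra's algorithm from vertex 1:
  Visit vertex 1 (distance=0)
    Update dist[2] = 6
    Update dist[4] = 6
    Update dist[5] = 2
  Visit vertex 5 (distance=2)
    Update dist[4] = 3
    Update dist[6] = 6
    Update dist[7] = 8
  Visit vertex 4 (distance=3)
    Update dist[3] = 8

Step 3: Shortest path: 1 -> 5 -> 4
Total weight: 2 + 1 = 3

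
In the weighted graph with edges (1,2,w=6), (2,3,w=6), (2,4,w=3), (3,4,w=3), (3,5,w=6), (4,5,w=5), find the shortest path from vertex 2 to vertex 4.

Step 1: Build adjacency list with weights:
  1: 2(w=6)
  2: 1(w=6), 3(w=6), 4(w=3)
  3: 2(w=6), 4(w=3), 5(w=6)
  4: 2(w=3), 3(w=3), 5(w=5)
  5: 3(w=6), 4(w=5)

Step 2: Apply Dijkstra's algorithm from vertex 2:
  Visit vertex 2 (distance=0)
    Update dist[1] = 6
    Update dist[3] = 6
    Update dist[4] = 3
  Visit vertex 4 (distance=3)
    Update dist[5] = 8

Step 3: Shortest path: 2 -> 4
Total weight: 3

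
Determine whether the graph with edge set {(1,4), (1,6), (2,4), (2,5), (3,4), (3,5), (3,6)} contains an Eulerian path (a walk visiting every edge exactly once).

Step 1: Find the degree of each vertex:
  deg(1) = 2
  deg(2) = 2
  deg(3) = 3
  deg(4) = 3
  deg(5) = 2
  deg(6) = 2

Step 2: Count vertices with odd degree:
  Odd-degree vertices: 3, 4 (2 total)

Step 3: Apply Euler's theorem:
  - Eulerian circuit exists iff graph is connected and all vertices have even degree
  - Eulerian path exists iff graph is connected and has 0 or 2 odd-degree vertices

Graph is connected with exactly 2 odd-degree vertices (3, 4).
Eulerian path exists (starting and ending at the odd-degree vertices), but no Eulerian circuit.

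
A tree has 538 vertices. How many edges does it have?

A tree on n vertices always has exactly n - 1 edges.
For n = 538: edges = 538 - 1 = 537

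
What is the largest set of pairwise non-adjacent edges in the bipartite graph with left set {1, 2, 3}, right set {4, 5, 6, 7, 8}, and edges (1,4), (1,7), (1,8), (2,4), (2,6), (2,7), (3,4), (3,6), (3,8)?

Step 1: List the neighbors of each left vertex:
  1: 4, 7, 8
  2: 4, 6, 7
  3: 4, 6, 8

Step 2: Greedily match left vertices, then look for augmenting paths:
  Match 1 -- 4
  Match 2 -- 6
  Match 3 -- 8
  No augmenting path remains.

Step 3: Verify this is maximum:
  Matching size 3 = min(|L|, |R|) = min(3, 5), which is an upper bound, so this matching is maximum.

Maximum matching: {(1,4), (2,6), (3,8)}
Size: 3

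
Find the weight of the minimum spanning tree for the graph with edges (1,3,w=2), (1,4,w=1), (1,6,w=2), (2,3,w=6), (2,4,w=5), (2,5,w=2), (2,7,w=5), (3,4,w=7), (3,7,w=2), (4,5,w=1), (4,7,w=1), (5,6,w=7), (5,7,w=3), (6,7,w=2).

Apply Kruskal's algorithm (sort edges by weight, add if no cycle):

Sorted edges by weight:
  (1,4) w=1
  (4,5) w=1
  (4,7) w=1
  (1,3) w=2
  (1,6) w=2
  (2,5) w=2
  (3,7) w=2
  (6,7) w=2
  (5,7) w=3
  (2,4) w=5
  (2,7) w=5
  (2,3) w=6
  (3,4) w=7
  (5,6) w=7

Add edge (1,4) w=1 -- no cycle. Running total: 1
Add edge (4,5) w=1 -- no cycle. Running total: 2
Add edge (4,7) w=1 -- no cycle. Running total: 3
Add edge (1,3) w=2 -- no cycle. Running total: 5
Add edge (1,6) w=2 -- no cycle. Running total: 7
Add edge (2,5) w=2 -- no cycle. Running total: 9

MST edges: (1,4,w=1), (4,5,w=1), (4,7,w=1), (1,3,w=2), (1,6,w=2), (2,5,w=2)
Total MST weight: 1 + 1 + 1 + 2 + 2 + 2 = 9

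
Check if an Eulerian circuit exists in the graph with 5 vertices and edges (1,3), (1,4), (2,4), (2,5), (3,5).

Step 1: Find the degree of each vertex:
  deg(1) = 2
  deg(2) = 2
  deg(3) = 2
  deg(4) = 2
  deg(5) = 2

Step 2: Count vertices with odd degree:
  All vertices have even degree (0 odd-degree vertices)

Step 3: Apply Euler's theorem:
  - Eulerian circuit exists iff graph is connected and all vertices have even degree
  - Eulerian path exists iff graph is connected and has 0 or 2 odd-degree vertices

Graph is connected with 0 odd-degree vertices.
Both Eulerian circuit and Eulerian path exist.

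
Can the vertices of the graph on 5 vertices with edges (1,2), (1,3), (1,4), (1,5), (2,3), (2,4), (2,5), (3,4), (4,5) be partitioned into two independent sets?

Step 1: Attempt 2-coloring using BFS:
  Start at vertex 1, assign color 0
  Color vertex 2 with color 1 (neighbor of 1)
  Color vertex 3 with color 1 (neighbor of 1)
  Color vertex 4 with color 1 (neighbor of 1)
  Color vertex 5 with color 1 (neighbor of 1)

Step 2: Conflict found! Vertices 2 and 3 are adjacent but have the same color.
This means the graph contains an odd cycle.

The graph is NOT bipartite.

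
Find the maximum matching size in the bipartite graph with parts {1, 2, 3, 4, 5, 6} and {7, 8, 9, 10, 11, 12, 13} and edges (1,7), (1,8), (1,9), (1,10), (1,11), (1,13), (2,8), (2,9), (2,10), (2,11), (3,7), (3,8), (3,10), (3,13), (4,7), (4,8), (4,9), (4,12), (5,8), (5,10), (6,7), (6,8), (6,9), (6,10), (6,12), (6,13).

Step 1: List the neighbors of each left vertex:
  1: 7, 8, 9, 10, 11, 13
  2: 8, 9, 10, 11
  3: 7, 8, 10, 13
  4: 7, 8, 9, 12
  5: 8, 10
  6: 7, 8, 9, 10, 12, 13

Step 2: Greedily match left vertices, then look for augmenting paths:
  Match 1 -- 7
  Match 2 -- 11
  Match 3 -- 10
  Match 4 -- 9
  Match 5 -- 8
  Match 6 -- 12
  No augmenting path remains.

Step 3: Verify this is maximum:
  Matching size 6 = min(|L|, |R|) = min(6, 7), which is an upper bound, so this matching is maximum.

Maximum matching: {(1,7), (2,11), (3,10), (4,9), (5,8), (6,12)}
Size: 6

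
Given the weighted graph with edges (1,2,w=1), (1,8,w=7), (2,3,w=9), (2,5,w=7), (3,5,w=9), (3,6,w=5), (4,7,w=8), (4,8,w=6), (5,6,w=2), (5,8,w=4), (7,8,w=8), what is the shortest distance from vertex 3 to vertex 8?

Step 1: Build adjacency list with weights:
  1: 2(w=1), 8(w=7)
  2: 1(w=1), 3(w=9), 5(w=7)
  3: 2(w=9), 5(w=9), 6(w=5)
  4: 7(w=8), 8(w=6)
  5: 2(w=7), 3(w=9), 6(w=2), 8(w=4)
  6: 3(w=5), 5(w=2)
  7: 4(w=8), 8(w=8)
  8: 1(w=7), 4(w=6), 5(w=4), 7(w=8)

Step 2: Apply Dijkstra's algorithm from vertex 3:
  Visit vertex 3 (distance=0)
    Update dist[2] = 9
    Update dist[5] = 9
    Update dist[6] = 5
  Visit vertex 6 (distance=5)
    Update dist[5] = 7
  Visit vertex 5 (distance=7)
    Update dist[8] = 11
  Visit vertex 2 (distance=9)
    Update dist[1] = 10
  Visit vertex 1 (distance=10)
  Visit vertex 8 (distance=11)
    Update dist[4] = 17
    Update dist[7] = 19

Step 3: Shortest path: 3 -> 6 -> 5 -> 8
Total weight: 5 + 2 + 4 = 11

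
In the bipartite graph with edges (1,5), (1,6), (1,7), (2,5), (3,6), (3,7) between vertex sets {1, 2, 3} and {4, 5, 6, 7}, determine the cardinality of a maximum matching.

Step 1: List the neighbors of each left vertex:
  1: 5, 6, 7
  2: 5
  3: 6, 7

Step 2: Greedily match left vertices, then look for augmenting paths:
  Match 1 -- 7
  Match 2 -- 5
  Match 3 -- 6
  No augmenting path remains.

Step 3: Verify this is maximum:
  Matching size 3 = min(|L|, |R|) = min(3, 4), which is an upper bound, so this matching is maximum.

Maximum matching: {(1,7), (2,5), (3,6)}
Size: 3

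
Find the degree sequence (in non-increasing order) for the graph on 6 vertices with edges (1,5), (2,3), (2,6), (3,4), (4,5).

Step 1: Count edges incident to each vertex:
  deg(1) = 1 (neighbors: 5)
  deg(2) = 2 (neighbors: 3, 6)
  deg(3) = 2 (neighbors: 2, 4)
  deg(4) = 2 (neighbors: 3, 5)
  deg(5) = 2 (neighbors: 1, 4)
  deg(6) = 1 (neighbors: 2)

Step 2: Sort degrees in non-increasing order:
  Degrees: [1, 2, 2, 2, 2, 1] -> sorted: [2, 2, 2, 2, 1, 1]

Degree sequence: [2, 2, 2, 2, 1, 1]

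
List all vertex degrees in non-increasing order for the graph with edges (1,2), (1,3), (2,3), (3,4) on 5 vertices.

Step 1: Count edges incident to each vertex:
  deg(1) = 2 (neighbors: 2, 3)
  deg(2) = 2 (neighbors: 1, 3)
  deg(3) = 3 (neighbors: 1, 2, 4)
  deg(4) = 1 (neighbors: 3)
  deg(5) = 0 (neighbors: none)

Step 2: Sort degrees in non-increasing order:
  Degrees: [2, 2, 3, 1, 0] -> sorted: [3, 2, 2, 1, 0]

Degree sequence: [3, 2, 2, 1, 0]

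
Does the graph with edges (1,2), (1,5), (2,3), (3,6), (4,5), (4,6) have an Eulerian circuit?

Step 1: Find the degree of each vertex:
  deg(1) = 2
  deg(2) = 2
  deg(3) = 2
  deg(4) = 2
  deg(5) = 2
  deg(6) = 2

Step 2: Count vertices with odd degree:
  All vertices have even degree (0 odd-degree vertices)

Step 3: Apply Euler's theorem:
  - Eulerian circuit exists iff graph is connected and all vertices have even degree
  - Eulerian path exists iff graph is connected and has 0 or 2 odd-degree vertices

Graph is connected with 0 odd-degree vertices.
Both Eulerian circuit and Eulerian path exist.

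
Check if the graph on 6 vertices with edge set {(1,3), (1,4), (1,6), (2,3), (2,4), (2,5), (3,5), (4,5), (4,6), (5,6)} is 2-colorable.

Step 1: Attempt 2-coloring using BFS:
  Start at vertex 1, assign color 0
  Color vertex 3 with color 1 (neighbor of 1)
  Color vertex 4 with color 1 (neighbor of 1)
  Color vertex 6 with color 1 (neighbor of 1)
  Color vertex 2 with color 0 (neighbor of 3)
  Color vertex 5 with color 0 (neighbor of 3)

Step 2: Conflict found! Vertices 4 and 6 are adjacent but have the same color.
This means the graph contains an odd cycle.

The graph is NOT bipartite.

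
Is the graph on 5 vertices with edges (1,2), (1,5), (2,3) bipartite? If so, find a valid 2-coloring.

Step 1: Attempt 2-coloring using BFS:
  Start at vertex 1, assign color 0
  Color vertex 2 with color 1 (neighbor of 1)
  Color vertex 5 with color 1 (neighbor of 1)
  Color vertex 3 with color 0 (neighbor of 2)
  Start new component at vertex 4, assign color 0

Step 2: 2-coloring succeeded. No conflicts found.
  Set A (color 0): {1, 3, 4}
  Set B (color 1): {2, 5}

The graph is bipartite with partition {1, 3, 4}, {2, 5}.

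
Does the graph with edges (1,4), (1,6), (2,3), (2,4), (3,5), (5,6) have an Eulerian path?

Step 1: Find the degree of each vertex:
  deg(1) = 2
  deg(2) = 2
  deg(3) = 2
  deg(4) = 2
  deg(5) = 2
  deg(6) = 2

Step 2: Count vertices with odd degree:
  All vertices have even degree (0 odd-degree vertices)

Step 3: Apply Euler's theorem:
  - Eulerian circuit exists iff graph is connected and all vertices have even degree
  - Eulerian path exists iff graph is connected and has 0 or 2 odd-degree vertices

Graph is connected with 0 odd-degree vertices.
Both Eulerian circuit and Eulerian path exist.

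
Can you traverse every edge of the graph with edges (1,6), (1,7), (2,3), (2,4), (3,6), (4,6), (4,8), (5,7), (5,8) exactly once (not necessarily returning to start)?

Step 1: Find the degree of each vertex:
  deg(1) = 2
  deg(2) = 2
  deg(3) = 2
  deg(4) = 3
  deg(5) = 2
  deg(6) = 3
  deg(7) = 2
  deg(8) = 2

Step 2: Count vertices with odd degree:
  Odd-degree vertices: 4, 6 (2 total)

Step 3: Apply Euler's theorem:
  - Eulerian circuit exists iff graph is connected and all vertices have even degree
  - Eulerian path exists iff graph is connected and has 0 or 2 odd-degree vertices

Graph is connected with exactly 2 odd-degree vertices (4, 6).
Eulerian path exists (starting and ending at the odd-degree vertices), but no Eulerian circuit.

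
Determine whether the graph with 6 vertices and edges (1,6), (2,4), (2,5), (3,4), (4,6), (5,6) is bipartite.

Step 1: Attempt 2-coloring using BFS:
  Start at vertex 1, assign color 0
  Color vertex 6 with color 1 (neighbor of 1)
  Color vertex 4 with color 0 (neighbor of 6)
  Color vertex 5 with color 0 (neighbor of 6)
  Color vertex 2 with color 1 (neighbor of 4)
  Color vertex 3 with color 1 (neighbor of 4)

Step 2: 2-coloring succeeded. No conflicts found.
  Set A (color 0): {1, 4, 5}
  Set B (color 1): {2, 3, 6}

The graph is bipartite with partition {1, 4, 5}, {2, 3, 6}.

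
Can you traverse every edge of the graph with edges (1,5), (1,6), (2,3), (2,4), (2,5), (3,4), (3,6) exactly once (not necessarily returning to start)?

Step 1: Find the degree of each vertex:
  deg(1) = 2
  deg(2) = 3
  deg(3) = 3
  deg(4) = 2
  deg(5) = 2
  deg(6) = 2

Step 2: Count vertices with odd degree:
  Odd-degree vertices: 2, 3 (2 total)

Step 3: Apply Euler's theorem:
  - Eulerian circuit exists iff graph is connected and all vertices have even degree
  - Eulerian path exists iff graph is connected and has 0 or 2 odd-degree vertices

Graph is connected with exactly 2 odd-degree vertices (2, 3).
Eulerian path exists (starting and ending at the odd-degree vertices), but no Eulerian circuit.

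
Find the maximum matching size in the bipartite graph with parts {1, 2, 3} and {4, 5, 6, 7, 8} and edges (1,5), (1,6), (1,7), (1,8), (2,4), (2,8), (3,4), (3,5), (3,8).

Step 1: List the neighbors of each left vertex:
  1: 5, 6, 7, 8
  2: 4, 8
  3: 4, 5, 8

Step 2: Greedily match left vertices, then look for augmenting paths:
  Match 1 -- 5
  Match 2 -- 4
  Match 3 -- 8
  No augmenting path remains.

Step 3: Verify this is maximum:
  Matching size 3 = min(|L|, |R|) = min(3, 5), which is an upper bound, so this matching is maximum.

Maximum matching: {(1,5), (2,4), (3,8)}
Size: 3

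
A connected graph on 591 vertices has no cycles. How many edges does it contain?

A tree on n vertices always has exactly n - 1 edges.
For n = 591: edges = 591 - 1 = 590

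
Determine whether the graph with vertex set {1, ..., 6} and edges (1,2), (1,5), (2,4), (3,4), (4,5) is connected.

Step 1: Build adjacency list from edges:
  1: 2, 5
  2: 1, 4
  3: 4
  4: 2, 3, 5
  5: 1, 4
  6: (none)

Step 2: Run BFS/DFS from vertex 1:
  Visited: {1, 2, 5, 4, 3}
  Reached 5 of 6 vertices

Step 3: Only 5 of 6 vertices reached. Graph is disconnected.
Connected components: {1, 2, 3, 4, 5}, {6}
Answer: No, the graph is not connected (2 components).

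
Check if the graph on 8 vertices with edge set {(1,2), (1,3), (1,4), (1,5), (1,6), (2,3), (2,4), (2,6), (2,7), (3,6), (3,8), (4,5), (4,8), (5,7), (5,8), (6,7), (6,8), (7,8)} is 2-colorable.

Step 1: Attempt 2-coloring using BFS:
  Start at vertex 1, assign color 0
  Color vertex 2 with color 1 (neighbor of 1)
  Color vertex 3 with color 1 (neighbor of 1)
  Color vertex 4 with color 1 (neighbor of 1)
  Color vertex 5 with color 1 (neighbor of 1)
  Color vertex 6 with color 1 (neighbor of 1)

Step 2: Conflict found! Vertices 2 and 3 are adjacent but have the same color.
This means the graph contains an odd cycle.

The graph is NOT bipartite.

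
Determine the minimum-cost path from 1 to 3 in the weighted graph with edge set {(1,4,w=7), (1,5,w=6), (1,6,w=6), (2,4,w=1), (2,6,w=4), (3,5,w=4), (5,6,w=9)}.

Step 1: Build adjacency list with weights:
  1: 4(w=7), 5(w=6), 6(w=6)
  2: 4(w=1), 6(w=4)
  3: 5(w=4)
  4: 1(w=7), 2(w=1)
  5: 1(w=6), 3(w=4), 6(w=9)
  6: 1(w=6), 2(w=4), 5(w=9)

Step 2: Apply Dijkstra's algorithm from vertex 1:
  Visit vertex 1 (distance=0)
    Update dist[4] = 7
    Update dist[5] = 6
    Update dist[6] = 6
  Visit vertex 5 (distance=6)
    Update dist[3] = 10
  Visit vertex 6 (distance=6)
    Update dist[2] = 10
  Visit vertex 4 (distance=7)
    Update dist[2] = 8
  Visit vertex 2 (distance=8)
  Visit vertex 3 (distance=10)

Step 3: Shortest path: 1 -> 5 -> 3
Total weight: 6 + 4 = 10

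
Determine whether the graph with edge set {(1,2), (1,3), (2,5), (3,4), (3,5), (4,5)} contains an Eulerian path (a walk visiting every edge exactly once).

Step 1: Find the degree of each vertex:
  deg(1) = 2
  deg(2) = 2
  deg(3) = 3
  deg(4) = 2
  deg(5) = 3

Step 2: Count vertices with odd degree:
  Odd-degree vertices: 3, 5 (2 total)

Step 3: Apply Euler's theorem:
  - Eulerian circuit exists iff graph is connected and all vertices have even degree
  - Eulerian path exists iff graph is connected and has 0 or 2 odd-degree vertices

Graph is connected with exactly 2 odd-degree vertices (3, 5).
Eulerian path exists (starting and ending at the odd-degree vertices), but no Eulerian circuit.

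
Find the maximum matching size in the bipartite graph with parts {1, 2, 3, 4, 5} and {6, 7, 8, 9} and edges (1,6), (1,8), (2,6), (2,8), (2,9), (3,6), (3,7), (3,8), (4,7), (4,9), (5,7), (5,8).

Step 1: List the neighbors of each left vertex:
  1: 6, 8
  2: 6, 8, 9
  3: 6, 7, 8
  4: 7, 9
  5: 7, 8

Step 2: Greedily match left vertices, then look for augmenting paths:
  Match 1 -- 6
  Match 2 -- 8
  Match 3 -- 7
  Match 4 -- 9
  No augmenting path remains.

Step 3: Verify this is maximum:
  Matching size 4 = min(|L|, |R|) = min(5, 4), which is an upper bound, so this matching is maximum.

Maximum matching: {(1,6), (2,8), (3,7), (4,9)}
Size: 4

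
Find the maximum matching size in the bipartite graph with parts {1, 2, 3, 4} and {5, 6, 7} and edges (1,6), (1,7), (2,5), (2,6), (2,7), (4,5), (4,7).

Step 1: List the neighbors of each left vertex:
  1: 6, 7
  2: 5, 6, 7
  3: (none)
  4: 5, 7

Step 2: Greedily match left vertices, then look for augmenting paths:
  Match 1 -- 6
  Match 2 -- 5
  Match 4 -- 7
  No augmenting path remains.

Step 3: Verify this is maximum:
  Matching size 3 = min(|L|, |R|) = min(4, 3), which is an upper bound, so this matching is maximum.

Maximum matching: {(1,6), (2,5), (4,7)}
Size: 3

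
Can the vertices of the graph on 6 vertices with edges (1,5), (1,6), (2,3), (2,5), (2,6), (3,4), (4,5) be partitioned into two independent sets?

Step 1: Attempt 2-coloring using BFS:
  Start at vertex 1, assign color 0
  Color vertex 5 with color 1 (neighbor of 1)
  Color vertex 6 with color 1 (neighbor of 1)
  Color vertex 2 with color 0 (neighbor of 5)
  Color vertex 4 with color 0 (neighbor of 5)
  Color vertex 3 with color 1 (neighbor of 2)

Step 2: 2-coloring succeeded. No conflicts found.
  Set A (color 0): {1, 2, 4}
  Set B (color 1): {3, 5, 6}

The graph is bipartite with partition {1, 2, 4}, {3, 5, 6}.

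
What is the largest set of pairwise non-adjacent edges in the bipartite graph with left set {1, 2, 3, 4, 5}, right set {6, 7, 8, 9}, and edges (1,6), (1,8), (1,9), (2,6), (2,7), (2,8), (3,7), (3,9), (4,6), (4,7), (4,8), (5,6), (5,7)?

Step 1: List the neighbors of each left vertex:
  1: 6, 8, 9
  2: 6, 7, 8
  3: 7, 9
  4: 6, 7, 8
  5: 6, 7

Step 2: Greedily match left vertices, then look for augmenting paths:
  Match 1 -- 6
  Match 2 -- 7
  Match 3 -- 9
  Match 4 -- 8
  No augmenting path remains.

Step 3: Verify this is maximum:
  Matching size 4 = min(|L|, |R|) = min(5, 4), which is an upper bound, so this matching is maximum.

Maximum matching: {(1,6), (2,7), (3,9), (4,8)}
Size: 4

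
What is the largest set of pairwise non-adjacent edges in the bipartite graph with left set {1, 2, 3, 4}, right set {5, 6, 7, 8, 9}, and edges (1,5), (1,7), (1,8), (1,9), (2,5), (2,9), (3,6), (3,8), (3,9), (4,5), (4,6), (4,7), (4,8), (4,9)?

Step 1: List the neighbors of each left vertex:
  1: 5, 7, 8, 9
  2: 5, 9
  3: 6, 8, 9
  4: 5, 6, 7, 8, 9

Step 2: Greedily match left vertices, then look for augmenting paths:
  Match 1 -- 5
  Match 2 -- 9
  Match 3 -- 6
  Match 4 -- 7
  No augmenting path remains.

Step 3: Verify this is maximum:
  Matching size 4 = min(|L|, |R|) = min(4, 5), which is an upper bound, so this matching is maximum.

Maximum matching: {(1,5), (2,9), (3,6), (4,7)}
Size: 4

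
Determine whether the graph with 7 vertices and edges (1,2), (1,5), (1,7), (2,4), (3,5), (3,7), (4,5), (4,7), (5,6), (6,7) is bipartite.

Step 1: Attempt 2-coloring using BFS:
  Start at vertex 1, assign color 0
  Color vertex 2 with color 1 (neighbor of 1)
  Color vertex 5 with color 1 (neighbor of 1)
  Color vertex 7 with color 1 (neighbor of 1)
  Color vertex 4 with color 0 (neighbor of 2)
  Color vertex 3 with color 0 (neighbor of 5)
  Color vertex 6 with color 0 (neighbor of 5)

Step 2: 2-coloring succeeded. No conflicts found.
  Set A (color 0): {1, 3, 4, 6}
  Set B (color 1): {2, 5, 7}

The graph is bipartite with partition {1, 3, 4, 6}, {2, 5, 7}.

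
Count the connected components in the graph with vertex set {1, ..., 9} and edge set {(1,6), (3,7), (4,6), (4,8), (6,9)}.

Step 1: Build adjacency list from edges:
  1: 6
  2: (none)
  3: 7
  4: 6, 8
  5: (none)
  6: 1, 4, 9
  7: 3
  8: 4
  9: 6

Step 2: Run BFS/DFS from vertex 1:
  Visited: {1, 6, 4, 9, 8}
  Reached 5 of 9 vertices

Step 3: Only 5 of 9 vertices reached. Graph is disconnected.
Connected components: {1, 4, 6, 8, 9}, {2}, {3, 7}, {5}
Number of connected components: 4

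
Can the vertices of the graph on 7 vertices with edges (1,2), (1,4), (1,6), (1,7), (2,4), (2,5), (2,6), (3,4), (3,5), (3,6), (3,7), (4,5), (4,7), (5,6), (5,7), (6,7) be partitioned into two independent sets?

Step 1: Attempt 2-coloring using BFS:
  Start at vertex 1, assign color 0
  Color vertex 2 with color 1 (neighbor of 1)
  Color vertex 4 with color 1 (neighbor of 1)
  Color vertex 6 with color 1 (neighbor of 1)
  Color vertex 7 with color 1 (neighbor of 1)

Step 2: Conflict found! Vertices 2 and 4 are adjacent but have the same color.
This means the graph contains an odd cycle.

The graph is NOT bipartite.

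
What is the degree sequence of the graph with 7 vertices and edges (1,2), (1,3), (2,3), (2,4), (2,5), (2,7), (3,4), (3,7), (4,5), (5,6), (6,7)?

Step 1: Count edges incident to each vertex:
  deg(1) = 2 (neighbors: 2, 3)
  deg(2) = 5 (neighbors: 1, 3, 4, 5, 7)
  deg(3) = 4 (neighbors: 1, 2, 4, 7)
  deg(4) = 3 (neighbors: 2, 3, 5)
  deg(5) = 3 (neighbors: 2, 4, 6)
  deg(6) = 2 (neighbors: 5, 7)
  deg(7) = 3 (neighbors: 2, 3, 6)

Step 2: Sort degrees in non-increasing order:
  Degrees: [2, 5, 4, 3, 3, 2, 3] -> sorted: [5, 4, 3, 3, 3, 2, 2]

Degree sequence: [5, 4, 3, 3, 3, 2, 2]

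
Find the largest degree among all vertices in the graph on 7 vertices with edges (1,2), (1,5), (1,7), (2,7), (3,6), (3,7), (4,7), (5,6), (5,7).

Step 1: Count edges incident to each vertex:
  deg(1) = 3 (neighbors: 2, 5, 7)
  deg(2) = 2 (neighbors: 1, 7)
  deg(3) = 2 (neighbors: 6, 7)
  deg(4) = 1 (neighbors: 7)
  deg(5) = 3 (neighbors: 1, 6, 7)
  deg(6) = 2 (neighbors: 3, 5)
  deg(7) = 5 (neighbors: 1, 2, 3, 4, 5)

Step 2: Find maximum:
  max(3, 2, 2, 1, 3, 2, 5) = 5 (vertex 7)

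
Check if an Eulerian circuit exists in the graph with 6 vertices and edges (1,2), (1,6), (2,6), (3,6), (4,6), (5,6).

Step 1: Find the degree of each vertex:
  deg(1) = 2
  deg(2) = 2
  deg(3) = 1
  deg(4) = 1
  deg(5) = 1
  deg(6) = 5

Step 2: Count vertices with odd degree:
  Odd-degree vertices: 3, 4, 5, 6 (4 total)

Step 3: Apply Euler's theorem:
  - Eulerian circuit exists iff graph is connected and all vertices have even degree
  - Eulerian path exists iff graph is connected and has 0 or 2 odd-degree vertices

Graph has 4 odd-degree vertices (need 0 or 2).
Neither Eulerian path nor Eulerian circuit exists.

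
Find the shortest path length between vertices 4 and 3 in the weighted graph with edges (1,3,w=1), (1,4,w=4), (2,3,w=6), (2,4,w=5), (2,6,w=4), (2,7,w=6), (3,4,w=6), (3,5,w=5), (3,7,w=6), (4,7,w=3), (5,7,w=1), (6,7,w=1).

Step 1: Build adjacency list with weights:
  1: 3(w=1), 4(w=4)
  2: 3(w=6), 4(w=5), 6(w=4), 7(w=6)
  3: 1(w=1), 2(w=6), 4(w=6), 5(w=5), 7(w=6)
  4: 1(w=4), 2(w=5), 3(w=6), 7(w=3)
  5: 3(w=5), 7(w=1)
  6: 2(w=4), 7(w=1)
  7: 2(w=6), 3(w=6), 4(w=3), 5(w=1), 6(w=1)

Step 2: Apply Dijkstra's algorithm from vertex 4:
  Visit vertex 4 (distance=0)
    Update dist[1] = 4
    Update dist[2] = 5
    Update dist[3] = 6
    Update dist[7] = 3
  Visit vertex 7 (distance=3)
    Update dist[5] = 4
    Update dist[6] = 4
  Visit vertex 1 (distance=4)
    Update dist[3] = 5
  Visit vertex 5 (distance=4)
  Visit vertex 6 (distance=4)
  Visit vertex 2 (distance=5)
  Visit vertex 3 (distance=5)

Step 3: Shortest path: 4 -> 1 -> 3
Total weight: 4 + 1 = 5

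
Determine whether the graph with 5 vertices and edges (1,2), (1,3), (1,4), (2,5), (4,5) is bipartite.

Step 1: Attempt 2-coloring using BFS:
  Start at vertex 1, assign color 0
  Color vertex 2 with color 1 (neighbor of 1)
  Color vertex 3 with color 1 (neighbor of 1)
  Color vertex 4 with color 1 (neighbor of 1)
  Color vertex 5 with color 0 (neighbor of 2)

Step 2: 2-coloring succeeded. No conflicts found.
  Set A (color 0): {1, 5}
  Set B (color 1): {2, 3, 4}

The graph is bipartite with partition {1, 5}, {2, 3, 4}.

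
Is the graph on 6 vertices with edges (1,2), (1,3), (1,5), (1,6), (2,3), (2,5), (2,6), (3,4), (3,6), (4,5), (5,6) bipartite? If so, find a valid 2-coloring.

Step 1: Attempt 2-coloring using BFS:
  Start at vertex 1, assign color 0
  Color vertex 2 with color 1 (neighbor of 1)
  Color vertex 3 with color 1 (neighbor of 1)
  Color vertex 5 with color 1 (neighbor of 1)
  Color vertex 6 with color 1 (neighbor of 1)

Step 2: Conflict found! Vertices 2 and 3 are adjacent but have the same color.
This means the graph contains an odd cycle.

The graph is NOT bipartite.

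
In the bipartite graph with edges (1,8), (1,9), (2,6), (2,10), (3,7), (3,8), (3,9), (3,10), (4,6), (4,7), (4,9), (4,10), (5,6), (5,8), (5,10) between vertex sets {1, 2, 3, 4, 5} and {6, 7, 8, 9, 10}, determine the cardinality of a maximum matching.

Step 1: List the neighbors of each left vertex:
  1: 8, 9
  2: 6, 10
  3: 7, 8, 9, 10
  4: 6, 7, 9, 10
  5: 6, 8, 10

Step 2: Greedily match left vertices, then look for augmenting paths:
  Match 1 -- 8
  Match 2 -- 6
  Match 3 -- 7
  Match 4 -- 9
  Match 5 -- 10
  No augmenting path remains.

Step 3: Verify this is maximum:
  Matching size 5 = min(|L|, |R|) = min(5, 5), which is an upper bound, so this matching is maximum.

Maximum matching: {(1,8), (2,6), (3,7), (4,9), (5,10)}
Size: 5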